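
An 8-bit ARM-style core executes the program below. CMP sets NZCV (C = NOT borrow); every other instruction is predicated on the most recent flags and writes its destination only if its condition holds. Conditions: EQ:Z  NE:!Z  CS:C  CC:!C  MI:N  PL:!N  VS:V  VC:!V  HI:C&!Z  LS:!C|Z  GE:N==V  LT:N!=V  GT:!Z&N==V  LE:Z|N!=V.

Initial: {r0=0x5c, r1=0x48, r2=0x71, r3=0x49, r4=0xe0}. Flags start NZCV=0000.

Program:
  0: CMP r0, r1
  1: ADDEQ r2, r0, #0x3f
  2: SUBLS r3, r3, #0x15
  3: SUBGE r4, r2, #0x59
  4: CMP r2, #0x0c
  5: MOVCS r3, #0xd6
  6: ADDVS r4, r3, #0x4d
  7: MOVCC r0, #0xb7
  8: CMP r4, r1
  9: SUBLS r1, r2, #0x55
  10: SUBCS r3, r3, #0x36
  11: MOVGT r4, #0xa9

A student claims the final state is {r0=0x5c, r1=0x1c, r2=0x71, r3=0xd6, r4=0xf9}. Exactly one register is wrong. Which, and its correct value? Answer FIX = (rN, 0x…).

0: ✓ CMP  NZCV=0010
1: · ADDEQ
2: · SUBLS
3: ✓ SUBGE  r4←0x18
4: ✓ CMP  NZCV=0010
5: ✓ MOVCS  r3←0xd6
6: · ADDVS
7: · MOVCC
8: ✓ CMP  NZCV=1000
9: ✓ SUBLS  r1←0x1c
10: · SUBCS
11: · MOVGT

FIX = (r4, 0x18)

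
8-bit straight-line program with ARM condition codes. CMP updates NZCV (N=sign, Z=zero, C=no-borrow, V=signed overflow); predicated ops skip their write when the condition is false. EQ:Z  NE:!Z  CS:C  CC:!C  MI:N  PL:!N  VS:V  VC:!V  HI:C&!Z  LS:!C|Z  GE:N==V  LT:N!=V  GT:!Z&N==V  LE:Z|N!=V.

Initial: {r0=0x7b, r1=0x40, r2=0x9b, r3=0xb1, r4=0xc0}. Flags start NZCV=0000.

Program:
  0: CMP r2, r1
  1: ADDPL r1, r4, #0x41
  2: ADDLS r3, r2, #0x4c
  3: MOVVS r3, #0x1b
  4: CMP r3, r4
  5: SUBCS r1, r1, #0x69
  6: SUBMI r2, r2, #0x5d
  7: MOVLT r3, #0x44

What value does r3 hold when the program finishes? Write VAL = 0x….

VAL = 0x1b

0: ✓ CMP  NZCV=0011
1: ✓ ADDPL  r1←0x01
2: · ADDLS
3: ✓ MOVVS  r3←0x1b
4: ✓ CMP  NZCV=0000
5: · SUBCS
6: · SUBMI
7: · MOVLT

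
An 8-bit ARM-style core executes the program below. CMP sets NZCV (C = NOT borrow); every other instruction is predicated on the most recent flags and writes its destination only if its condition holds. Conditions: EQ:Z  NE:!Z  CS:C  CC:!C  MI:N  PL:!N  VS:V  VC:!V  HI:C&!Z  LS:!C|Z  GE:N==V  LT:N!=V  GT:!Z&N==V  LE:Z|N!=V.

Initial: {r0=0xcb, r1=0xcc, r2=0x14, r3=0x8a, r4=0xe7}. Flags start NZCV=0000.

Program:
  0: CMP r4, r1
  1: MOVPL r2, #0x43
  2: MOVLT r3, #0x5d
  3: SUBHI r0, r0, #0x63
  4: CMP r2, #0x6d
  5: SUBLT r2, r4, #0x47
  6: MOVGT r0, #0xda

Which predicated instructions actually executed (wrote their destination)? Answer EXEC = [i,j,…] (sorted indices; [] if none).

EXEC = [1,3,5]

[0] flags=0010 → (cmp)
[1] flags=0010 PL?T → r2=0x43
[2] flags=0010 LT?F → skip
[3] flags=0010 HI?T → r0=0x68
[4] flags=1000 → (cmp)
[5] flags=1000 LT?T → r2=0xa0
[6] flags=1000 GT?F → skip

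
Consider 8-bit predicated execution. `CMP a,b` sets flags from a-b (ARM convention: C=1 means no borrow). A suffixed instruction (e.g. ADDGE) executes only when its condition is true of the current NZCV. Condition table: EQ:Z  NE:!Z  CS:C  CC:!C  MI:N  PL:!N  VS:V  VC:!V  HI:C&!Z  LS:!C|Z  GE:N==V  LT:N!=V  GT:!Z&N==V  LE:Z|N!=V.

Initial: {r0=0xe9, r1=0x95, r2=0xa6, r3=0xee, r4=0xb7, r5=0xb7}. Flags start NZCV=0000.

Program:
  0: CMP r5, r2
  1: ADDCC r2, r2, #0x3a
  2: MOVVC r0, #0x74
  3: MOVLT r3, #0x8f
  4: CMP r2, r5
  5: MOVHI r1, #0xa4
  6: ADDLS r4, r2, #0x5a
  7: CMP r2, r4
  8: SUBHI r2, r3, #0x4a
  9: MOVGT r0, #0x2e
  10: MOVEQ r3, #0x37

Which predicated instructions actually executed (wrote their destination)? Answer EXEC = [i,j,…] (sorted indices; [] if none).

0: ✓ CMP  NZCV=0010
1: · ADDCC
2: ✓ MOVVC  r0←0x74
3: · MOVLT
4: ✓ CMP  NZCV=1000
5: · MOVHI
6: ✓ ADDLS  r4←0x00
7: ✓ CMP  NZCV=1010
8: ✓ SUBHI  r2←0xa4
9: · MOVGT
10: · MOVEQ

EXEC = [2,6,8]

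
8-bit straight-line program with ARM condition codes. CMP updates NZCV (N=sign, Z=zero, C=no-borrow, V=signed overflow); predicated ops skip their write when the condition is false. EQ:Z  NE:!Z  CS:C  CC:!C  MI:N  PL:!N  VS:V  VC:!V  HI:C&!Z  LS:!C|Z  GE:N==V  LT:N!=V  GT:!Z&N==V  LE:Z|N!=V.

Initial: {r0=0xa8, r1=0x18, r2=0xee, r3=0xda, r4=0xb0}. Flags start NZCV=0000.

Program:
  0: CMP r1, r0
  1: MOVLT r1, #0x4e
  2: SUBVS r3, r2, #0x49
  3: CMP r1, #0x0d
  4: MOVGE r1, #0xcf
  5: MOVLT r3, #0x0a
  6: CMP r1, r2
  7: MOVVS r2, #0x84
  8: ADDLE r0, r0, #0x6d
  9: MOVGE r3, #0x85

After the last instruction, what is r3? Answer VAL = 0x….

0: ✓ CMP  NZCV=0000
1: · MOVLT
2: · SUBVS
3: ✓ CMP  NZCV=0010
4: ✓ MOVGE  r1←0xcf
5: · MOVLT
6: ✓ CMP  NZCV=1000
7: · MOVVS
8: ✓ ADDLE  r0←0x15
9: · MOVGE

VAL = 0xda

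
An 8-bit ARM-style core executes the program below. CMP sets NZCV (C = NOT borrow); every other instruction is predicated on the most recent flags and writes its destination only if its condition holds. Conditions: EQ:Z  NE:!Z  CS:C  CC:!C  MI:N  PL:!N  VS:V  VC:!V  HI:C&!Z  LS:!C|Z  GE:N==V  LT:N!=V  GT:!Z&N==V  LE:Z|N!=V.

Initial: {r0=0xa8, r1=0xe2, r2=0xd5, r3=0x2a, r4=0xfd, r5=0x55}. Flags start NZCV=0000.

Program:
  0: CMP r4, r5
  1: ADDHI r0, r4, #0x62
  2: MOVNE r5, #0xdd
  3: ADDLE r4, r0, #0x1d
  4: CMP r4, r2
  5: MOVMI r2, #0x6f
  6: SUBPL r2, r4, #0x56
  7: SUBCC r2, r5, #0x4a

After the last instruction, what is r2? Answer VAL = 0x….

VAL = 0x93

[0] flags=1010 → (cmp)
[1] flags=1010 HI?T → r0=0x5f
[2] flags=1010 NE?T → r5=0xdd
[3] flags=1010 LE?T → r4=0x7c
[4] flags=1001 → (cmp)
[5] flags=1001 MI?T → r2=0x6f
[6] flags=1001 PL?F → skip
[7] flags=1001 CC?T → r2=0x93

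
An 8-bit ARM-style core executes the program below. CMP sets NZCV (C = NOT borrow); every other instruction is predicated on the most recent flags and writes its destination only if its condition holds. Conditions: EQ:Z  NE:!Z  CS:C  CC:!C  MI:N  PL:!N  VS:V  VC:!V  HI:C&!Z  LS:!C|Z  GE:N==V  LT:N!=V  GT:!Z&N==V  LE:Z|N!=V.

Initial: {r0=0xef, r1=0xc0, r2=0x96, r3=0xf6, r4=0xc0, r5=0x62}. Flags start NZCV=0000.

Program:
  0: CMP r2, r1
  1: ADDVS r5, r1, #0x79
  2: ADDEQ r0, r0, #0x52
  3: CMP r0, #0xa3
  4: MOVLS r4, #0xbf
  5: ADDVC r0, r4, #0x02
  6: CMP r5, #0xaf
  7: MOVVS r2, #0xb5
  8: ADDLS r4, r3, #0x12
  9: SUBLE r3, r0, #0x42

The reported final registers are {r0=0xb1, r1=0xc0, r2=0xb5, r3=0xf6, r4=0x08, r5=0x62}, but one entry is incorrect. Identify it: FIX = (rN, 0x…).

FIX = (r0, 0xc2)

[0] flags=1000 → (cmp)
[1] flags=1000 VS?F → skip
[2] flags=1000 EQ?F → skip
[3] flags=0010 → (cmp)
[4] flags=0010 LS?F → skip
[5] flags=0010 VC?T → r0=0xc2
[6] flags=1001 → (cmp)
[7] flags=1001 VS?T → r2=0xb5
[8] flags=1001 LS?T → r4=0x08
[9] flags=1001 LE?F → skip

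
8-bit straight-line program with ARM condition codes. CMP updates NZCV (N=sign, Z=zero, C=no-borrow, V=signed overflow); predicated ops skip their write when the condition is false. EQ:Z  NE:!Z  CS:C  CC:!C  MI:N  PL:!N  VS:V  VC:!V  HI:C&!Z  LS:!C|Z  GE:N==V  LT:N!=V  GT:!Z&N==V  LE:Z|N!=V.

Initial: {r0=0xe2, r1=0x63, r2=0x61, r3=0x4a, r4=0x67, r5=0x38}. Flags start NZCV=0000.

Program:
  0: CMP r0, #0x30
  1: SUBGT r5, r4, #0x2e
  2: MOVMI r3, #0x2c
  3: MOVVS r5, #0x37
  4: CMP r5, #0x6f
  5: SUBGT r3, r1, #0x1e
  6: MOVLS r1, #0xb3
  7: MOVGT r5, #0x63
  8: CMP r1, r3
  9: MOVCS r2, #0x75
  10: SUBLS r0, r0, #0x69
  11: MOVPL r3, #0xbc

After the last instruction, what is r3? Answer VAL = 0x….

VAL = 0x2c

0: ✓ CMP  NZCV=1010
1: · SUBGT
2: ✓ MOVMI  r3←0x2c
3: · MOVVS
4: ✓ CMP  NZCV=1000
5: · SUBGT
6: ✓ MOVLS  r1←0xb3
7: · MOVGT
8: ✓ CMP  NZCV=1010
9: ✓ MOVCS  r2←0x75
10: · SUBLS
11: · MOVPL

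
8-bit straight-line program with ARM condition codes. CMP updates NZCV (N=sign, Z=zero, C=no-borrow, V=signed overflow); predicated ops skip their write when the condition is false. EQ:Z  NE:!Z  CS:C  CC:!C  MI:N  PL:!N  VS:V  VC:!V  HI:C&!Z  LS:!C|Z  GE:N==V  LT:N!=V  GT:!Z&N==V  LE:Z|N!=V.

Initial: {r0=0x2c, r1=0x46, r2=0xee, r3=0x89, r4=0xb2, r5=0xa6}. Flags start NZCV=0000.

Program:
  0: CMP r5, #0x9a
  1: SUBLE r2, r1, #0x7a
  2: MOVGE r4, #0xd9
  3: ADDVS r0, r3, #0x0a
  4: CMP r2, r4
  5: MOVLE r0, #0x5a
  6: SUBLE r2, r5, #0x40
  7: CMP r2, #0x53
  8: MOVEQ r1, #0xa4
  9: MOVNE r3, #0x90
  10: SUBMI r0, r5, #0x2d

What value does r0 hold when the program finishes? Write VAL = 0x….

[0] flags=0010 → (cmp)
[1] flags=0010 LE?F → skip
[2] flags=0010 GE?T → r4=0xd9
[3] flags=0010 VS?F → skip
[4] flags=0010 → (cmp)
[5] flags=0010 LE?F → skip
[6] flags=0010 LE?F → skip
[7] flags=1010 → (cmp)
[8] flags=1010 EQ?F → skip
[9] flags=1010 NE?T → r3=0x90
[10] flags=1010 MI?T → r0=0x79

VAL = 0x79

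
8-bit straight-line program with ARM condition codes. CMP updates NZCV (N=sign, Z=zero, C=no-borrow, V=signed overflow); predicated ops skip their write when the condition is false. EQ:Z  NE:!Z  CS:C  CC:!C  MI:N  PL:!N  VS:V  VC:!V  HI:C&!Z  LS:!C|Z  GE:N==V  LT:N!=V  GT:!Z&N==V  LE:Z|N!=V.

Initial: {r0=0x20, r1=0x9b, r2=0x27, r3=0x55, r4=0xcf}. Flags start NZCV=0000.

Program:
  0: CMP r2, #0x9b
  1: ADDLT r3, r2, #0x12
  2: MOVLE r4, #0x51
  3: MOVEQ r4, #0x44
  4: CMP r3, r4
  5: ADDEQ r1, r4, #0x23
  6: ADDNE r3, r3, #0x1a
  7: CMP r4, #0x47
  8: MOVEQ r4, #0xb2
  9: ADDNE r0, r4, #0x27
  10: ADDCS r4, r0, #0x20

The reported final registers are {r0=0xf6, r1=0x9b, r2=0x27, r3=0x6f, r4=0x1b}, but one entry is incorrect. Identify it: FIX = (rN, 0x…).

0: ✓ CMP  NZCV=1001
1: · ADDLT
2: · MOVLE
3: · MOVEQ
4: ✓ CMP  NZCV=1001
5: · ADDEQ
6: ✓ ADDNE  r3←0x6f
7: ✓ CMP  NZCV=1010
8: · MOVEQ
9: ✓ ADDNE  r0←0xf6
10: ✓ ADDCS  r4←0x16

FIX = (r4, 0x16)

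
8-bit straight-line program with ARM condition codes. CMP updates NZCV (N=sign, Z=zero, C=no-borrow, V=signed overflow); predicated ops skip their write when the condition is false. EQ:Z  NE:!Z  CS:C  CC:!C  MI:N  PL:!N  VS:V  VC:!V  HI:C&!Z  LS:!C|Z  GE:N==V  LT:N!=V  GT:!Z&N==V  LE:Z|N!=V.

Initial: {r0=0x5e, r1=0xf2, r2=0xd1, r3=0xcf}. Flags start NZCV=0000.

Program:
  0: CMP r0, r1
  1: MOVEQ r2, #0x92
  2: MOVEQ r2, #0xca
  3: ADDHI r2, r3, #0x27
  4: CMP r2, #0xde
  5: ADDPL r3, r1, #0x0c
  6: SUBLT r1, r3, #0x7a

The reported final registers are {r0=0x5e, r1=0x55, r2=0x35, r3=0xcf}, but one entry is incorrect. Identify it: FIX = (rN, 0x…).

[0] flags=0000 → (cmp)
[1] flags=0000 EQ?F → skip
[2] flags=0000 EQ?F → skip
[3] flags=0000 HI?F → skip
[4] flags=1000 → (cmp)
[5] flags=1000 PL?F → skip
[6] flags=1000 LT?T → r1=0x55

FIX = (r2, 0xd1)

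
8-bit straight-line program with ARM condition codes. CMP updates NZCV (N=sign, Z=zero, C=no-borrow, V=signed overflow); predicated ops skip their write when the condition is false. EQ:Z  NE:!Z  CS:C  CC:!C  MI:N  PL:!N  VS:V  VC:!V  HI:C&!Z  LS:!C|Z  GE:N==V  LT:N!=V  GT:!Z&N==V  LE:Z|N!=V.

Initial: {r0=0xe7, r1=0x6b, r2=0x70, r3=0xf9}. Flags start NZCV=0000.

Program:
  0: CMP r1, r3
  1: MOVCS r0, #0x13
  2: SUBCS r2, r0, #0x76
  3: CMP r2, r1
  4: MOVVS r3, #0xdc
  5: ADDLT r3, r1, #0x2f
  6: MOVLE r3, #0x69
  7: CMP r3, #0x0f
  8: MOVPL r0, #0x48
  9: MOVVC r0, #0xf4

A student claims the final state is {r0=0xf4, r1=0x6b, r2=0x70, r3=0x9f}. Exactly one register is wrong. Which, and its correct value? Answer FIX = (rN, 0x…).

FIX = (r3, 0xf9)

0: ✓ CMP  NZCV=0000
1: · MOVCS
2: · SUBCS
3: ✓ CMP  NZCV=0010
4: · MOVVS
5: · ADDLT
6: · MOVLE
7: ✓ CMP  NZCV=1010
8: · MOVPL
9: ✓ MOVVC  r0←0xf4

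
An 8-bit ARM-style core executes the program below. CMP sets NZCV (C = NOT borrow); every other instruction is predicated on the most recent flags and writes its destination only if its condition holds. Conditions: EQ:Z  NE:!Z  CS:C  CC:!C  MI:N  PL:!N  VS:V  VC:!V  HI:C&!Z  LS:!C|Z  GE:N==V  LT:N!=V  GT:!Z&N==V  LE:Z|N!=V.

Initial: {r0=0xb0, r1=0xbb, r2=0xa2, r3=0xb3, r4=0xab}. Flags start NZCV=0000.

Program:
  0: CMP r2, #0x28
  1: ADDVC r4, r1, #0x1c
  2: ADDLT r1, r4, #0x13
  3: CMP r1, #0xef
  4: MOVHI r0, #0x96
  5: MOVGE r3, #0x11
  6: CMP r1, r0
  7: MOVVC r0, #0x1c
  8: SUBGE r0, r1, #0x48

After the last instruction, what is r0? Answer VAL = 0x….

VAL = 0x76

[0] flags=0011 → (cmp)
[1] flags=0011 VC?F → skip
[2] flags=0011 LT?T → r1=0xbe
[3] flags=1000 → (cmp)
[4] flags=1000 HI?F → skip
[5] flags=1000 GE?F → skip
[6] flags=0010 → (cmp)
[7] flags=0010 VC?T → r0=0x1c
[8] flags=0010 GE?T → r0=0x76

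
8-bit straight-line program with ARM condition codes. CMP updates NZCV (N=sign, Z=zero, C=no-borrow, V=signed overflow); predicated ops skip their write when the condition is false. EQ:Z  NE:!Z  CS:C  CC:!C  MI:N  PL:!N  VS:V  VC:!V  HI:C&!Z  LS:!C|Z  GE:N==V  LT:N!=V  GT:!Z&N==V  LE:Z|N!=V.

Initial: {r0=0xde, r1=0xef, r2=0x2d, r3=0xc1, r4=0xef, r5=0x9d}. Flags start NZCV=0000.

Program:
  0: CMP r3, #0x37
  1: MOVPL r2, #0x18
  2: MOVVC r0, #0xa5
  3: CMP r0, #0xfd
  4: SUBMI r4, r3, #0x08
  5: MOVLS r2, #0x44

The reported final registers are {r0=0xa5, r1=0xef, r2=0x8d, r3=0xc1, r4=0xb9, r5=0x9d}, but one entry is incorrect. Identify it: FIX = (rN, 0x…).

FIX = (r2, 0x44)

[0] flags=1010 → (cmp)
[1] flags=1010 PL?F → skip
[2] flags=1010 VC?T → r0=0xa5
[3] flags=1000 → (cmp)
[4] flags=1000 MI?T → r4=0xb9
[5] flags=1000 LS?T → r2=0x44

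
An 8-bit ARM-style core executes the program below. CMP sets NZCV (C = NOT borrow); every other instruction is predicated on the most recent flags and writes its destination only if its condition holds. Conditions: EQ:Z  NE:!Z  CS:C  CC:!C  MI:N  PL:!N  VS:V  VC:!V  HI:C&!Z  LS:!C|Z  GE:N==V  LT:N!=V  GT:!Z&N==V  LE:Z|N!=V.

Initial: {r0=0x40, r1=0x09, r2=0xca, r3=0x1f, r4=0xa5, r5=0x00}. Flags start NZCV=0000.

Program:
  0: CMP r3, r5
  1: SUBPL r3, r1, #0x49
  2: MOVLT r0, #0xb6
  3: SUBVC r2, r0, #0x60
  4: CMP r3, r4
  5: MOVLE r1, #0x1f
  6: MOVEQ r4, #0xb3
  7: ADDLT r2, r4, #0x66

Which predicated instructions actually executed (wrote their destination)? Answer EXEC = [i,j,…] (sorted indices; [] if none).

0: ✓ CMP  NZCV=0010
1: ✓ SUBPL  r3←0xc0
2: · MOVLT
3: ✓ SUBVC  r2←0xe0
4: ✓ CMP  NZCV=0010
5: · MOVLE
6: · MOVEQ
7: · ADDLT

EXEC = [1,3]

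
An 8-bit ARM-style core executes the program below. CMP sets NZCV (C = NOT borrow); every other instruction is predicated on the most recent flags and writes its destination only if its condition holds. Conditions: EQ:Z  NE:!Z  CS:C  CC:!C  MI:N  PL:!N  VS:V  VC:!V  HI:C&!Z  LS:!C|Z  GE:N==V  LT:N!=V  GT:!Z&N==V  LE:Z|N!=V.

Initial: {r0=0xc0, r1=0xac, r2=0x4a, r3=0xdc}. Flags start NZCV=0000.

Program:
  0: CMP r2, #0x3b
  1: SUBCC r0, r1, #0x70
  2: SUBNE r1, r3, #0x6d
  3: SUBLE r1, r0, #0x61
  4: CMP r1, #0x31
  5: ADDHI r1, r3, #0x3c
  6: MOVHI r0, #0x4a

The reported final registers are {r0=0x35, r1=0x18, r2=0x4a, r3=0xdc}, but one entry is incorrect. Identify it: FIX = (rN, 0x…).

FIX = (r0, 0x4a)

0: ✓ CMP  NZCV=0010
1: · SUBCC
2: ✓ SUBNE  r1←0x6f
3: · SUBLE
4: ✓ CMP  NZCV=0010
5: ✓ ADDHI  r1←0x18
6: ✓ MOVHI  r0←0x4a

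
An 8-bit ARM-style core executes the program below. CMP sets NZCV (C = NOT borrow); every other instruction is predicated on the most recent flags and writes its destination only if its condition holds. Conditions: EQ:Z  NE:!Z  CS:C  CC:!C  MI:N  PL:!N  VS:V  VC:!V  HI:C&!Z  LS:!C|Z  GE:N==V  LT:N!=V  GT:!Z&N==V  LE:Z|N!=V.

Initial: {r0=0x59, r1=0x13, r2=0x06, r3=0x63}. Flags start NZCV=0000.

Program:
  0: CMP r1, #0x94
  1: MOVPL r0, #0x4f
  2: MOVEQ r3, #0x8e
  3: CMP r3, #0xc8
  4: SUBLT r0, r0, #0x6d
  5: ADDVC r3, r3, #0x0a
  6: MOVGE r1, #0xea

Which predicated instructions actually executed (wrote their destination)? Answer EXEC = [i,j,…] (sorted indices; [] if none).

0: ✓ CMP  NZCV=0000
1: ✓ MOVPL  r0←0x4f
2: · MOVEQ
3: ✓ CMP  NZCV=1001
4: · SUBLT
5: · ADDVC
6: ✓ MOVGE  r1←0xea

EXEC = [1,6]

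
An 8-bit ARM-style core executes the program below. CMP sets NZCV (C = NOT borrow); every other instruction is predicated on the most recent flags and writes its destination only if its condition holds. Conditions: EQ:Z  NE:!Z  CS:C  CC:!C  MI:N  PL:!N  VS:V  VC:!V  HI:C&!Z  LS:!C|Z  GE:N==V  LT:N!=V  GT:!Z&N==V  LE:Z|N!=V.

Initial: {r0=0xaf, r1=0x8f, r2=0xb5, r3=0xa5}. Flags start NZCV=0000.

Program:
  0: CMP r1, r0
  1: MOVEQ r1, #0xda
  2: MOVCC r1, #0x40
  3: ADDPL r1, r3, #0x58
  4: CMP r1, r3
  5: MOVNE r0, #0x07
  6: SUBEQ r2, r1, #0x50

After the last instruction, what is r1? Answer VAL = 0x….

VAL = 0x40

[0] flags=1000 → (cmp)
[1] flags=1000 EQ?F → skip
[2] flags=1000 CC?T → r1=0x40
[3] flags=1000 PL?F → skip
[4] flags=1001 → (cmp)
[5] flags=1001 NE?T → r0=0x07
[6] flags=1001 EQ?F → skip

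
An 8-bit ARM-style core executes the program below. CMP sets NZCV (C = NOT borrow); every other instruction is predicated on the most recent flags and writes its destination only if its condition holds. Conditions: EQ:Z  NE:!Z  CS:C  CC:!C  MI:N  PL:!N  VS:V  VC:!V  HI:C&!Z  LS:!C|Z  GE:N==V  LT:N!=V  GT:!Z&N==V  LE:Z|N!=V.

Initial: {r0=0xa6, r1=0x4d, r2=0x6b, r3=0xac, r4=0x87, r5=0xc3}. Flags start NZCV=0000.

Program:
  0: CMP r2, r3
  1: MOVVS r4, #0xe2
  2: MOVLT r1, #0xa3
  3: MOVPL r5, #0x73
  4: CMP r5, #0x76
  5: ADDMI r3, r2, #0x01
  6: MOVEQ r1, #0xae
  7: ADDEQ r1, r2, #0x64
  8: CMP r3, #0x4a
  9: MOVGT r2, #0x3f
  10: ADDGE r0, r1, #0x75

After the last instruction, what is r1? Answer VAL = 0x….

[0] flags=1001 → (cmp)
[1] flags=1001 VS?T → r4=0xe2
[2] flags=1001 LT?F → skip
[3] flags=1001 PL?F → skip
[4] flags=0011 → (cmp)
[5] flags=0011 MI?F → skip
[6] flags=0011 EQ?F → skip
[7] flags=0011 EQ?F → skip
[8] flags=0011 → (cmp)
[9] flags=0011 GT?F → skip
[10] flags=0011 GE?F → skip

VAL = 0x4d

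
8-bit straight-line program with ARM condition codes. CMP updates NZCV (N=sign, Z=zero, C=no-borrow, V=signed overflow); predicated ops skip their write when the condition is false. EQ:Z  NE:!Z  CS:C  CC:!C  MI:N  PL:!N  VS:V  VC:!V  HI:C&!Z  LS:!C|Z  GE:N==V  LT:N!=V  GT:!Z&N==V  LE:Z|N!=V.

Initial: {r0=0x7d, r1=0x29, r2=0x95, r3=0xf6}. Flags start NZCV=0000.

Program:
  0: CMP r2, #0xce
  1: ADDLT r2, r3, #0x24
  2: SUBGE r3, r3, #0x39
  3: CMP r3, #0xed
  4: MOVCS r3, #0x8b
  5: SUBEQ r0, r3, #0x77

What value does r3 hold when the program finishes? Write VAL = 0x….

0: ✓ CMP  NZCV=1000
1: ✓ ADDLT  r2←0x1a
2: · SUBGE
3: ✓ CMP  NZCV=0010
4: ✓ MOVCS  r3←0x8b
5: · SUBEQ

VAL = 0x8b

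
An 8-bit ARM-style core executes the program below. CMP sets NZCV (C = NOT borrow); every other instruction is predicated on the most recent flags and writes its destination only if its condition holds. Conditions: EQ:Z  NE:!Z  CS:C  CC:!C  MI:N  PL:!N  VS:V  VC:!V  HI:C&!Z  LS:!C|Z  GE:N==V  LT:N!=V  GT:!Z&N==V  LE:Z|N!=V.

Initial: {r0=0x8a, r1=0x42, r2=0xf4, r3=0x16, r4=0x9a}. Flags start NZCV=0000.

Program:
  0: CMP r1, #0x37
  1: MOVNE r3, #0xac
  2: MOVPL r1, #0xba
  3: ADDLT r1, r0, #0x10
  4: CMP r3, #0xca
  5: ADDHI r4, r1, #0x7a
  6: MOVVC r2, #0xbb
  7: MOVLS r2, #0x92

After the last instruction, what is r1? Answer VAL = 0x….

VAL = 0xba

[0] flags=0010 → (cmp)
[1] flags=0010 NE?T → r3=0xac
[2] flags=0010 PL?T → r1=0xba
[3] flags=0010 LT?F → skip
[4] flags=1000 → (cmp)
[5] flags=1000 HI?F → skip
[6] flags=1000 VC?T → r2=0xbb
[7] flags=1000 LS?T → r2=0x92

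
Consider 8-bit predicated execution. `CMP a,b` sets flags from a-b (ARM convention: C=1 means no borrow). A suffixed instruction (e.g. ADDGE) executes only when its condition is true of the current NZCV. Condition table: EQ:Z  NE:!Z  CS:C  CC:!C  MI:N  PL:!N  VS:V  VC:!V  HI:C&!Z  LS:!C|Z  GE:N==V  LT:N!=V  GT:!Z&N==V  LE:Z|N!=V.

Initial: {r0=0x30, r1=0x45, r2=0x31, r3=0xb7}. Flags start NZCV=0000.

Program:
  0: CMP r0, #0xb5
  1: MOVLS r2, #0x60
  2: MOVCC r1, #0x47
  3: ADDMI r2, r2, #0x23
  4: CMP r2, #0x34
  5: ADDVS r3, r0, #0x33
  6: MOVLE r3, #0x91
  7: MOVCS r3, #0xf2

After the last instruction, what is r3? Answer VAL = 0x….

VAL = 0xf2

[0] flags=0000 → (cmp)
[1] flags=0000 LS?T → r2=0x60
[2] flags=0000 CC?T → r1=0x47
[3] flags=0000 MI?F → skip
[4] flags=0010 → (cmp)
[5] flags=0010 VS?F → skip
[6] flags=0010 LE?F → skip
[7] flags=0010 CS?T → r3=0xf2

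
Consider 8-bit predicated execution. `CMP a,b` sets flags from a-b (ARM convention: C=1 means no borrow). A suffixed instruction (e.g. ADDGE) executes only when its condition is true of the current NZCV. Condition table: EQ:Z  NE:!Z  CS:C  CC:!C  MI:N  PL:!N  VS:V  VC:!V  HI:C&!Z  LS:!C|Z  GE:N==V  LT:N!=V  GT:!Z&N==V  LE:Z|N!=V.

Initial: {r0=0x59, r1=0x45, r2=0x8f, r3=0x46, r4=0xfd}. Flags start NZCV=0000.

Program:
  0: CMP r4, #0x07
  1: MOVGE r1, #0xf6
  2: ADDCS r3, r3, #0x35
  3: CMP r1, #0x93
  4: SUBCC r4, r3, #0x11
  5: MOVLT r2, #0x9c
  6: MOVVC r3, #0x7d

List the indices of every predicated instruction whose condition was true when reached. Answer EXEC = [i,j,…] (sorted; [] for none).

EXEC = [2,4]

0: ✓ CMP  NZCV=1010
1: · MOVGE
2: ✓ ADDCS  r3←0x7b
3: ✓ CMP  NZCV=1001
4: ✓ SUBCC  r4←0x6a
5: · MOVLT
6: · MOVVC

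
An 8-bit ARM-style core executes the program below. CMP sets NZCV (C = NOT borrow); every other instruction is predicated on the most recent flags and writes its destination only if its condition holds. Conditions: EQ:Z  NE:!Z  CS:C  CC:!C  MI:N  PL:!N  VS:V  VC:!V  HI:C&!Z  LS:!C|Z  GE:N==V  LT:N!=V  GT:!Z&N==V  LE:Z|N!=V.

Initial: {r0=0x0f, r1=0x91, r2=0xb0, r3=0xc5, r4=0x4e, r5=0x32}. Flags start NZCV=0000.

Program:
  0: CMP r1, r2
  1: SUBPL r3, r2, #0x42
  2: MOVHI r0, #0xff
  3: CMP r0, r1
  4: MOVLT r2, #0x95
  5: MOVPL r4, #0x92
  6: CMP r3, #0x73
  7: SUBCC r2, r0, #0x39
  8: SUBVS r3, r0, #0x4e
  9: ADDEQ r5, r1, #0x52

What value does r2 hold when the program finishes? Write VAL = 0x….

VAL = 0xb0

[0] flags=1000 → (cmp)
[1] flags=1000 PL?F → skip
[2] flags=1000 HI?F → skip
[3] flags=0000 → (cmp)
[4] flags=0000 LT?F → skip
[5] flags=0000 PL?T → r4=0x92
[6] flags=0011 → (cmp)
[7] flags=0011 CC?F → skip
[8] flags=0011 VS?T → r3=0xc1
[9] flags=0011 EQ?F → skip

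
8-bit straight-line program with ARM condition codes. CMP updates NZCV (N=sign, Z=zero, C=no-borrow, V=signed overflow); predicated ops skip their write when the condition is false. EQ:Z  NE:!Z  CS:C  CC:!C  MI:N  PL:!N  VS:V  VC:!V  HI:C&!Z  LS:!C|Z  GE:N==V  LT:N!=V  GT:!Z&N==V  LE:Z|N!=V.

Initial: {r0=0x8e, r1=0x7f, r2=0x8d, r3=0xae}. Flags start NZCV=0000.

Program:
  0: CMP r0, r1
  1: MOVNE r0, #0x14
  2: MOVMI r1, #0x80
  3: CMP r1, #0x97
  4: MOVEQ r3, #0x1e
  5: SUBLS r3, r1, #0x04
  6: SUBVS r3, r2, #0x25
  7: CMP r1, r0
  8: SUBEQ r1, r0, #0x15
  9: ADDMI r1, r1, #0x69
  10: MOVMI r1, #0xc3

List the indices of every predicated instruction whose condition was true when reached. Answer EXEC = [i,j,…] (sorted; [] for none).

[0] flags=0011 → (cmp)
[1] flags=0011 NE?T → r0=0x14
[2] flags=0011 MI?F → skip
[3] flags=1001 → (cmp)
[4] flags=1001 EQ?F → skip
[5] flags=1001 LS?T → r3=0x7b
[6] flags=1001 VS?T → r3=0x68
[7] flags=0010 → (cmp)
[8] flags=0010 EQ?F → skip
[9] flags=0010 MI?F → skip
[10] flags=0010 MI?F → skip

EXEC = [1,5,6]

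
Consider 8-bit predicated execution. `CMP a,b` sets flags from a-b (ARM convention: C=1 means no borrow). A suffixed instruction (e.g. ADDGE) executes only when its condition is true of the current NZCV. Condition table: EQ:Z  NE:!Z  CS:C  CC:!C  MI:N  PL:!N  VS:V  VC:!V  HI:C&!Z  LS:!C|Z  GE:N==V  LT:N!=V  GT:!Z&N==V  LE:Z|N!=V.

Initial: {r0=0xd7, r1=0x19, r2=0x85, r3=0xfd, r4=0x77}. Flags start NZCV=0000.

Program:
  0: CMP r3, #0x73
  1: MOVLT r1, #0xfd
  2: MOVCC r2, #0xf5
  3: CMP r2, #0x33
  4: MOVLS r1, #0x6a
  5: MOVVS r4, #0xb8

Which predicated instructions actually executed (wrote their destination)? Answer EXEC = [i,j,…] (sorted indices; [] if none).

[0] flags=1010 → (cmp)
[1] flags=1010 LT?T → r1=0xfd
[2] flags=1010 CC?F → skip
[3] flags=0011 → (cmp)
[4] flags=0011 LS?F → skip
[5] flags=0011 VS?T → r4=0xb8

EXEC = [1,5]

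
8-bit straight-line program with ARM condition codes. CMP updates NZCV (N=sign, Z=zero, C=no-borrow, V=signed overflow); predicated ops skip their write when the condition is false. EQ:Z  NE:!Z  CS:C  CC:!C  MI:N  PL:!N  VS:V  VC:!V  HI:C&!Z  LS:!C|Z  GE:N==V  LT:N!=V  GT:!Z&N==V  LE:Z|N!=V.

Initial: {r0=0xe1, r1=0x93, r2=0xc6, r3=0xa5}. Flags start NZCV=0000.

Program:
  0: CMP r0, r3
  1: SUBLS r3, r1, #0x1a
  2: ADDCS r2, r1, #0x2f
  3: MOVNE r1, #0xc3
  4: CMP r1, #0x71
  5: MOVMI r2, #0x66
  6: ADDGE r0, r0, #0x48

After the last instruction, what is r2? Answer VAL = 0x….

VAL = 0xc2

0: ✓ CMP  NZCV=0010
1: · SUBLS
2: ✓ ADDCS  r2←0xc2
3: ✓ MOVNE  r1←0xc3
4: ✓ CMP  NZCV=0011
5: · MOVMI
6: · ADDGE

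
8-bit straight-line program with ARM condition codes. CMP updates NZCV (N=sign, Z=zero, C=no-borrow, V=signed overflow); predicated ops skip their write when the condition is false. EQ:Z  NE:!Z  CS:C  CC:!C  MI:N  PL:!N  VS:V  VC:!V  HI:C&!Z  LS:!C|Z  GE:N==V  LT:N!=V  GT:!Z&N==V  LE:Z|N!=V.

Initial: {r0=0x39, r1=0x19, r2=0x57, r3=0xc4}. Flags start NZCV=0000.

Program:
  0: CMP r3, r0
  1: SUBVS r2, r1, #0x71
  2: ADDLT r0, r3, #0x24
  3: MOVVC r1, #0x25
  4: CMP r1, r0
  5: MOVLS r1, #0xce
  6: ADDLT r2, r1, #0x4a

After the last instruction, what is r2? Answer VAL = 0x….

VAL = 0x57

0: ✓ CMP  NZCV=1010
1: · SUBVS
2: ✓ ADDLT  r0←0xe8
3: ✓ MOVVC  r1←0x25
4: ✓ CMP  NZCV=0000
5: ✓ MOVLS  r1←0xce
6: · ADDLT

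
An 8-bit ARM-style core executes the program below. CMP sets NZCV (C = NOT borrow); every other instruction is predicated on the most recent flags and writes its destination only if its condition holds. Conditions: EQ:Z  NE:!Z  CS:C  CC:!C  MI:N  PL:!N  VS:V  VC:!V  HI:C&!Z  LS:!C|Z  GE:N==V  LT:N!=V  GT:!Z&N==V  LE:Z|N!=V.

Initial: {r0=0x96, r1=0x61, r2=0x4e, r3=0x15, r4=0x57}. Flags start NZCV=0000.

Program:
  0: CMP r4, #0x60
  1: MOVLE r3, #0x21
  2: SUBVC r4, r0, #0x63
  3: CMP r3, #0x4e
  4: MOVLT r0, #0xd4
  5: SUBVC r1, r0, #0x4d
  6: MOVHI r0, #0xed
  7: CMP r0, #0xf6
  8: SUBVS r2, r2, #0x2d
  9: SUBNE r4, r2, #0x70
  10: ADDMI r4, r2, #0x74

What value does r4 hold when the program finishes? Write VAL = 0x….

0: ✓ CMP  NZCV=1000
1: ✓ MOVLE  r3←0x21
2: ✓ SUBVC  r4←0x33
3: ✓ CMP  NZCV=1000
4: ✓ MOVLT  r0←0xd4
5: ✓ SUBVC  r1←0x87
6: · MOVHI
7: ✓ CMP  NZCV=1000
8: · SUBVS
9: ✓ SUBNE  r4←0xde
10: ✓ ADDMI  r4←0xc2

VAL = 0xc2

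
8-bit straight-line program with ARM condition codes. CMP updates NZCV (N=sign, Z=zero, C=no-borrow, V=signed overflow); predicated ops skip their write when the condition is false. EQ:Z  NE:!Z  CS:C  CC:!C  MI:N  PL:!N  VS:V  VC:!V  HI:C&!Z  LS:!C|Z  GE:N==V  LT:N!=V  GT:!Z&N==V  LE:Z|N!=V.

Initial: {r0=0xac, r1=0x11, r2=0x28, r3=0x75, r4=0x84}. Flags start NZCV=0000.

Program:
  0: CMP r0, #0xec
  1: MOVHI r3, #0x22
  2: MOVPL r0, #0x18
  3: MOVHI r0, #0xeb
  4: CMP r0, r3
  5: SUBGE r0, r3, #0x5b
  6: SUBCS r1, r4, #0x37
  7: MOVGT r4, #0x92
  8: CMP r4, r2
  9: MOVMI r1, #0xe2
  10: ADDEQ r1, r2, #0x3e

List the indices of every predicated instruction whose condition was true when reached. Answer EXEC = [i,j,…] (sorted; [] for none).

0: ✓ CMP  NZCV=1000
1: · MOVHI
2: · MOVPL
3: · MOVHI
4: ✓ CMP  NZCV=0011
5: · SUBGE
6: ✓ SUBCS  r1←0x4d
7: · MOVGT
8: ✓ CMP  NZCV=0011
9: · MOVMI
10: · ADDEQ

EXEC = [6]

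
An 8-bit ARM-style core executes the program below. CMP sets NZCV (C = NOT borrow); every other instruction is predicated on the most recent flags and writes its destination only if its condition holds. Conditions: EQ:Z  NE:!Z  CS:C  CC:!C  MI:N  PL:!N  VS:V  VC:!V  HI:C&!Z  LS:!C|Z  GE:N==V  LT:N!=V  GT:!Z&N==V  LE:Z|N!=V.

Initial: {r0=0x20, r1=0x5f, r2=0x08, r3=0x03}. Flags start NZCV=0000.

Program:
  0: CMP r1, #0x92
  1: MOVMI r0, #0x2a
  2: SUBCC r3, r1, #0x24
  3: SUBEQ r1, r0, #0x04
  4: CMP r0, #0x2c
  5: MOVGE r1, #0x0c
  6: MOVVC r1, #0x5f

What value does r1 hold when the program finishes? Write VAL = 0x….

[0] flags=1001 → (cmp)
[1] flags=1001 MI?T → r0=0x2a
[2] flags=1001 CC?T → r3=0x3b
[3] flags=1001 EQ?F → skip
[4] flags=1000 → (cmp)
[5] flags=1000 GE?F → skip
[6] flags=1000 VC?T → r1=0x5f

VAL = 0x5f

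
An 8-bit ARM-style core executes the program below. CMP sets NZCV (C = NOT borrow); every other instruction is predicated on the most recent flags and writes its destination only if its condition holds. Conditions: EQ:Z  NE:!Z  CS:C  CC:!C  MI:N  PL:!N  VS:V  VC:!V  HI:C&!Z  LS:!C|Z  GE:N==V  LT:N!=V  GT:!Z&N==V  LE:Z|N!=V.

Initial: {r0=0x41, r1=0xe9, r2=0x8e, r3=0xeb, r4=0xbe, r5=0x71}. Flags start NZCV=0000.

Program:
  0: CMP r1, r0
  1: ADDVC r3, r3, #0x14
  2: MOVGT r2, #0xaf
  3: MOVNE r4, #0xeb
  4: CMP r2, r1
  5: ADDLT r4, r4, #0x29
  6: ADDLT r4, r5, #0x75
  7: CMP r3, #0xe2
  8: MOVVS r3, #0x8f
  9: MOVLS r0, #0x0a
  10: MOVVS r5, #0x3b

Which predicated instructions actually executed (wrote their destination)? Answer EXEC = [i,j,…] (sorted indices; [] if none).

[0] flags=1010 → (cmp)
[1] flags=1010 VC?T → r3=0xff
[2] flags=1010 GT?F → skip
[3] flags=1010 NE?T → r4=0xeb
[4] flags=1000 → (cmp)
[5] flags=1000 LT?T → r4=0x14
[6] flags=1000 LT?T → r4=0xe6
[7] flags=0010 → (cmp)
[8] flags=0010 VS?F → skip
[9] flags=0010 LS?F → skip
[10] flags=0010 VS?F → skip

EXEC = [1,3,5,6]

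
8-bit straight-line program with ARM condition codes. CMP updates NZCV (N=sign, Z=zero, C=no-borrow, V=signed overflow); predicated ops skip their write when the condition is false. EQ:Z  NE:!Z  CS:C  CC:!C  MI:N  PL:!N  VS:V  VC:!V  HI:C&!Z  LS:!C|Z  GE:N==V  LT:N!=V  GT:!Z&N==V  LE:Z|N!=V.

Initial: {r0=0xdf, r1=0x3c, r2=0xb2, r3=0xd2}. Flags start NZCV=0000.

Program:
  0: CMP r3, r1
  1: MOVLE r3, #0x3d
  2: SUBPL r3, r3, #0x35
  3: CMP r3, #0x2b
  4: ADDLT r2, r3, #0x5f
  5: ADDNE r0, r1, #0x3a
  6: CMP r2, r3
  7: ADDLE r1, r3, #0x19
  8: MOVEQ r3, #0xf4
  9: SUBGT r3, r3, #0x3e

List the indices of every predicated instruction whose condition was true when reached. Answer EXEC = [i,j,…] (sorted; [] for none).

EXEC = [1,5,7]

[0] flags=1010 → (cmp)
[1] flags=1010 LE?T → r3=0x3d
[2] flags=1010 PL?F → skip
[3] flags=0010 → (cmp)
[4] flags=0010 LT?F → skip
[5] flags=0010 NE?T → r0=0x76
[6] flags=0011 → (cmp)
[7] flags=0011 LE?T → r1=0x56
[8] flags=0011 EQ?F → skip
[9] flags=0011 GT?F → skip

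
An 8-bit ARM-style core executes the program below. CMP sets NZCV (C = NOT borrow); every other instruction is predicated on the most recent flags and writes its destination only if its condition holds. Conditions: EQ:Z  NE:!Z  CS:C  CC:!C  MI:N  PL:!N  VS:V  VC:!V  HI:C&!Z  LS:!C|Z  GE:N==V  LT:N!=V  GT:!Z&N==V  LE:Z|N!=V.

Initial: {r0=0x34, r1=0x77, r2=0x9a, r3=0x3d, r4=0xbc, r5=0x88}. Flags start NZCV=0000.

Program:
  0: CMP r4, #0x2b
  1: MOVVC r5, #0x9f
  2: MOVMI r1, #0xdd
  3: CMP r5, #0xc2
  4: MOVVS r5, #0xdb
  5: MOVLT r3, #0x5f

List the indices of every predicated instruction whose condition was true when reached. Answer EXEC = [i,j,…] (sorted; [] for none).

EXEC = [1,2,5]

0: ✓ CMP  NZCV=1010
1: ✓ MOVVC  r5←0x9f
2: ✓ MOVMI  r1←0xdd
3: ✓ CMP  NZCV=1000
4: · MOVVS
5: ✓ MOVLT  r3←0x5f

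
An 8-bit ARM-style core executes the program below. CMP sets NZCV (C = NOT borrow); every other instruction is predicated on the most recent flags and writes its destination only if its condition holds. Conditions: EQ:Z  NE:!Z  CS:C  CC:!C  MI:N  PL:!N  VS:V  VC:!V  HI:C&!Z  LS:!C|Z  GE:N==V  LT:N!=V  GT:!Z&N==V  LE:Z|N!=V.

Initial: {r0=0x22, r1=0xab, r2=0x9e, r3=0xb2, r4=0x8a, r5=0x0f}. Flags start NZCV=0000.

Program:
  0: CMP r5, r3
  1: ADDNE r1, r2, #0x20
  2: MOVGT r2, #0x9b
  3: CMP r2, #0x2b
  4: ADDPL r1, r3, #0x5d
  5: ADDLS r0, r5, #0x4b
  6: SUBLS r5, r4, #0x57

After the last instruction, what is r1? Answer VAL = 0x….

0: ✓ CMP  NZCV=0000
1: ✓ ADDNE  r1←0xbe
2: ✓ MOVGT  r2←0x9b
3: ✓ CMP  NZCV=0011
4: ✓ ADDPL  r1←0x0f
5: · ADDLS
6: · SUBLS

VAL = 0x0f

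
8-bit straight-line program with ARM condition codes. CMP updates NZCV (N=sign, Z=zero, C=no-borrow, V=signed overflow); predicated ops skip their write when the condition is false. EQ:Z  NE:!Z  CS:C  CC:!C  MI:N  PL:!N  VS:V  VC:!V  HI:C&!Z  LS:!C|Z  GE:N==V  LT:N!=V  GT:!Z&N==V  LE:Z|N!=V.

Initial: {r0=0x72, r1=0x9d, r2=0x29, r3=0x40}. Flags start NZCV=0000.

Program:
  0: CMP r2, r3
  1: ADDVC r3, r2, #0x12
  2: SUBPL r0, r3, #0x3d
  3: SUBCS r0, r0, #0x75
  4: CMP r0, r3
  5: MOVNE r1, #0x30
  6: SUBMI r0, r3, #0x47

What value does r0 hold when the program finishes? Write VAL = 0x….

VAL = 0x72

0: ✓ CMP  NZCV=1000
1: ✓ ADDVC  r3←0x3b
2: · SUBPL
3: · SUBCS
4: ✓ CMP  NZCV=0010
5: ✓ MOVNE  r1←0x30
6: · SUBMI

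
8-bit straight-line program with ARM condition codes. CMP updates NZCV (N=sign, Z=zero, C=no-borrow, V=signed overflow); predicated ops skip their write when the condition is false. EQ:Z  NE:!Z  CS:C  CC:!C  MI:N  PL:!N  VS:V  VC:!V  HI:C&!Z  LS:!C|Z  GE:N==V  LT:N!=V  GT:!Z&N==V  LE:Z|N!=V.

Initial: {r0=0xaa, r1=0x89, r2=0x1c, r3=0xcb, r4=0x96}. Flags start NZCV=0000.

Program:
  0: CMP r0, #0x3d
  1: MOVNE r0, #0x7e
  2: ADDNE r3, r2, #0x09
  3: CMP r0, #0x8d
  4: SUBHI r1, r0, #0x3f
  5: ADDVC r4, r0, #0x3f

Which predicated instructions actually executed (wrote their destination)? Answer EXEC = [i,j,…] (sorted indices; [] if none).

0: ✓ CMP  NZCV=0011
1: ✓ MOVNE  r0←0x7e
2: ✓ ADDNE  r3←0x25
3: ✓ CMP  NZCV=1001
4: · SUBHI
5: · ADDVC

EXEC = [1,2]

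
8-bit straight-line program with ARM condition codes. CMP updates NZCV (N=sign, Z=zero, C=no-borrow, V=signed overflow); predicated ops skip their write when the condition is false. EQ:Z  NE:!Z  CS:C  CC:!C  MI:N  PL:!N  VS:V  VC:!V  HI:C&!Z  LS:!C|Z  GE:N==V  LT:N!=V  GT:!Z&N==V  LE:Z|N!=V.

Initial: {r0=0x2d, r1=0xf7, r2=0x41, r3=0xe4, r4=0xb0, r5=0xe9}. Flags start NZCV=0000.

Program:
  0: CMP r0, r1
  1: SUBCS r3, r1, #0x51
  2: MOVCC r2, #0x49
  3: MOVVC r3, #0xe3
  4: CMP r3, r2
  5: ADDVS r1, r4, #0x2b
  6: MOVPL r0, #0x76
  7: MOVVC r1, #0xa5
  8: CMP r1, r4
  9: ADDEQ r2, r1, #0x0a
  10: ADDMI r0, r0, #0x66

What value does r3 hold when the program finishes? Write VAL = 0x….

VAL = 0xe3

0: ✓ CMP  NZCV=0000
1: · SUBCS
2: ✓ MOVCC  r2←0x49
3: ✓ MOVVC  r3←0xe3
4: ✓ CMP  NZCV=1010
5: · ADDVS
6: · MOVPL
7: ✓ MOVVC  r1←0xa5
8: ✓ CMP  NZCV=1000
9: · ADDEQ
10: ✓ ADDMI  r0←0x93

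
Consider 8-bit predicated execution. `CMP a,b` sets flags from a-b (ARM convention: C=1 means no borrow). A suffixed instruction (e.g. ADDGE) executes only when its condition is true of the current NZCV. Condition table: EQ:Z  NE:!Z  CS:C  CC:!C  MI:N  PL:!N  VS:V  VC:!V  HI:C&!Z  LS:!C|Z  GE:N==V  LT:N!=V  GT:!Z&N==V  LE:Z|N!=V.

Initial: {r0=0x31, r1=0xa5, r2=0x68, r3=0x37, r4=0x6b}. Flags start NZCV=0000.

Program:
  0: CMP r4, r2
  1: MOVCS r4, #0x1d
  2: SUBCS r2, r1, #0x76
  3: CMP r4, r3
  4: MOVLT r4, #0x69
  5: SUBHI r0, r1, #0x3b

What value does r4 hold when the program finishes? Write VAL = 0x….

0: ✓ CMP  NZCV=0010
1: ✓ MOVCS  r4←0x1d
2: ✓ SUBCS  r2←0x2f
3: ✓ CMP  NZCV=1000
4: ✓ MOVLT  r4←0x69
5: · SUBHI

VAL = 0x69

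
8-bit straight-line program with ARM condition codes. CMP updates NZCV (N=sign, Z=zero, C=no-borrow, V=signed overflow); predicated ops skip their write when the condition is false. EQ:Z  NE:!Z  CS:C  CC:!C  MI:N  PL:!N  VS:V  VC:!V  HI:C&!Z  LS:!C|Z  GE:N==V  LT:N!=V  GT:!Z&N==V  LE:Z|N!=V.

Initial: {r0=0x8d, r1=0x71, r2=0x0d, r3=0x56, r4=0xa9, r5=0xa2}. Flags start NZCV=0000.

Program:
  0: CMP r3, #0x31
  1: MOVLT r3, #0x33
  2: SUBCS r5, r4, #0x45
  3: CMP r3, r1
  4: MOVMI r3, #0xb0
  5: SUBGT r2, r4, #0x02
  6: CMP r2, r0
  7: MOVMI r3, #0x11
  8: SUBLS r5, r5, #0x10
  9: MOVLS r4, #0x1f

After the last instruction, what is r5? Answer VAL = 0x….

0: ✓ CMP  NZCV=0010
1: · MOVLT
2: ✓ SUBCS  r5←0x64
3: ✓ CMP  NZCV=1000
4: ✓ MOVMI  r3←0xb0
5: · SUBGT
6: ✓ CMP  NZCV=1001
7: ✓ MOVMI  r3←0x11
8: ✓ SUBLS  r5←0x54
9: ✓ MOVLS  r4←0x1f

VAL = 0x54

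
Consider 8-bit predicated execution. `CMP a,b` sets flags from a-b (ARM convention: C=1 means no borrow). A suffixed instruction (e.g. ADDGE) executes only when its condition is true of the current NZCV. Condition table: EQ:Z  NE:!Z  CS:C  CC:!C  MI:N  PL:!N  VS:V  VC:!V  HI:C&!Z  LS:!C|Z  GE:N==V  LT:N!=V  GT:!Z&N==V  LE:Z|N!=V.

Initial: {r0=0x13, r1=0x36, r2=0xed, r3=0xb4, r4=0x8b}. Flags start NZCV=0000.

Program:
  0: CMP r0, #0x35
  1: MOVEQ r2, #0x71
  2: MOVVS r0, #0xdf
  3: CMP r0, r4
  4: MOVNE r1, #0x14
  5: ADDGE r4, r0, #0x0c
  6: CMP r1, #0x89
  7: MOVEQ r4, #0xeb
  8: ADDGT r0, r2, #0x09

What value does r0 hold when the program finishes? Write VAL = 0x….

[0] flags=1000 → (cmp)
[1] flags=1000 EQ?F → skip
[2] flags=1000 VS?F → skip
[3] flags=1001 → (cmp)
[4] flags=1001 NE?T → r1=0x14
[5] flags=1001 GE?T → r4=0x1f
[6] flags=1001 → (cmp)
[7] flags=1001 EQ?F → skip
[8] flags=1001 GT?T → r0=0xf6

VAL = 0xf6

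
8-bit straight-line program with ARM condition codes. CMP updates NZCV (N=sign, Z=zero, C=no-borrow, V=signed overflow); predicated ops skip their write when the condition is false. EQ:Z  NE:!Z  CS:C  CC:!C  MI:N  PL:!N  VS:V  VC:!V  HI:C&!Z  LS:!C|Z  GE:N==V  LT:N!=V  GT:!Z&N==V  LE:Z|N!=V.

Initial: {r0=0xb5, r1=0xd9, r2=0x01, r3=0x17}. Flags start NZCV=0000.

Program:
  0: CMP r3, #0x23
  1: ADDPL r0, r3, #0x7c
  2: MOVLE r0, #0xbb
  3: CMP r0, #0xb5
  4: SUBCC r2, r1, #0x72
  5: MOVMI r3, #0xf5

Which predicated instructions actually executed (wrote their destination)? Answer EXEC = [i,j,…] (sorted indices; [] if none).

EXEC = [2]

[0] flags=1000 → (cmp)
[1] flags=1000 PL?F → skip
[2] flags=1000 LE?T → r0=0xbb
[3] flags=0010 → (cmp)
[4] flags=0010 CC?F → skip
[5] flags=0010 MI?F → skip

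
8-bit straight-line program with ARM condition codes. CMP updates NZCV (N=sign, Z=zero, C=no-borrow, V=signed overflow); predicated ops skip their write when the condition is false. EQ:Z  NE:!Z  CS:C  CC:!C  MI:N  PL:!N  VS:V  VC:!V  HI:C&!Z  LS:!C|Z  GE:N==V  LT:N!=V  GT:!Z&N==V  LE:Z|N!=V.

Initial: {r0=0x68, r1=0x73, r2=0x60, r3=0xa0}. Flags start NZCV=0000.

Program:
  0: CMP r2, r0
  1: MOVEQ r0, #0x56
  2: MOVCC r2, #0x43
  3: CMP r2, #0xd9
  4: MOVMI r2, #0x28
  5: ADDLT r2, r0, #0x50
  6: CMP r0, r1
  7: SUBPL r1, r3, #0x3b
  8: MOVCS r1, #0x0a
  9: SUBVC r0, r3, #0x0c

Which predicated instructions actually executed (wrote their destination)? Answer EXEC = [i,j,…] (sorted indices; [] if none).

[0] flags=1000 → (cmp)
[1] flags=1000 EQ?F → skip
[2] flags=1000 CC?T → r2=0x43
[3] flags=0000 → (cmp)
[4] flags=0000 MI?F → skip
[5] flags=0000 LT?F → skip
[6] flags=1000 → (cmp)
[7] flags=1000 PL?F → skip
[8] flags=1000 CS?F → skip
[9] flags=1000 VC?T → r0=0x94

EXEC = [2,9]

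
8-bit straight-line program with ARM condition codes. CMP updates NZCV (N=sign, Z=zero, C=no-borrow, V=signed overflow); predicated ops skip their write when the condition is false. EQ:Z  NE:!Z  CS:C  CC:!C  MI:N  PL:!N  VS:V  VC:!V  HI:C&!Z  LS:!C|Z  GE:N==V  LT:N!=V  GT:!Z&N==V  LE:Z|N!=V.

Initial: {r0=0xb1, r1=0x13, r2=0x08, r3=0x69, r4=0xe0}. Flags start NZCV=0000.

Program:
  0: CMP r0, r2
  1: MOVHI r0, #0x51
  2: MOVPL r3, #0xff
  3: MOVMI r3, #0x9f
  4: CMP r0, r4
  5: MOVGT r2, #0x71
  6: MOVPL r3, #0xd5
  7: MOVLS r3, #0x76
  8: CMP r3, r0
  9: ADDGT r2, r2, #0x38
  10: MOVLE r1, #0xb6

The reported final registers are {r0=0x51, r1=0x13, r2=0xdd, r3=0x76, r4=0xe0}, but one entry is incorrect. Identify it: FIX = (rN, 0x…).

0: ✓ CMP  NZCV=1010
1: ✓ MOVHI  r0←0x51
2: · MOVPL
3: ✓ MOVMI  r3←0x9f
4: ✓ CMP  NZCV=0000
5: ✓ MOVGT  r2←0x71
6: ✓ MOVPL  r3←0xd5
7: ✓ MOVLS  r3←0x76
8: ✓ CMP  NZCV=0010
9: ✓ ADDGT  r2←0xa9
10: · MOVLE

FIX = (r2, 0xa9)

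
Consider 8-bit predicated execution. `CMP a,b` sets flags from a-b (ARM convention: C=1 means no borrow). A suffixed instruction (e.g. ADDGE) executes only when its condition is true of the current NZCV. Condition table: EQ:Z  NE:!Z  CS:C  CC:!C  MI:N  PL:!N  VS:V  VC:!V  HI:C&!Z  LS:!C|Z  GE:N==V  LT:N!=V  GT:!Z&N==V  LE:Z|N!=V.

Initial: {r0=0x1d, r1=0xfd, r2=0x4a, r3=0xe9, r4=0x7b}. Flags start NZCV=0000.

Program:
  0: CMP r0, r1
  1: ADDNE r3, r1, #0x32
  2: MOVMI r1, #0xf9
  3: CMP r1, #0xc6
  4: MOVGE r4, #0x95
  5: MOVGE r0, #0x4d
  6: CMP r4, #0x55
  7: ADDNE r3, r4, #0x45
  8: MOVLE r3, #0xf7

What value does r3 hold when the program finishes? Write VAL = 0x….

0: ✓ CMP  NZCV=0000
1: ✓ ADDNE  r3←0x2f
2: · MOVMI
3: ✓ CMP  NZCV=0010
4: ✓ MOVGE  r4←0x95
5: ✓ MOVGE  r0←0x4d
6: ✓ CMP  NZCV=0011
7: ✓ ADDNE  r3←0xda
8: ✓ MOVLE  r3←0xf7

VAL = 0xf7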